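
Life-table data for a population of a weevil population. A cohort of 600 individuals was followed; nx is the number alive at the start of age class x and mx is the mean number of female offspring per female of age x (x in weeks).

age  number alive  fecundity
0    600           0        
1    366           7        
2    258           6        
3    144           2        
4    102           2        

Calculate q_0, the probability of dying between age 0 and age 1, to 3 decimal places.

0.390

lx = nx/n0 = nx/600: 1, 0.61, 0.43, 0.24, 0.17
q_0 = (l_0 − l_1) / l_0 = (1 − 0.61) / 1
     = 0.39 / 1 = 0.39 → 0.390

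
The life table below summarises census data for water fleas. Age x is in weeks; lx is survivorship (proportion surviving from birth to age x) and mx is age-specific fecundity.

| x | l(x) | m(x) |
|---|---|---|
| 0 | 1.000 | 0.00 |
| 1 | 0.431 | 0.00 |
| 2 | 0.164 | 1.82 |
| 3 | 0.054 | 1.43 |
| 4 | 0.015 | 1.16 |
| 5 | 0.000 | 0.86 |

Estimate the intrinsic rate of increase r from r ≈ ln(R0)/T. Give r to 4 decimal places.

-0.4086

R0 = Σ lx·mx = 0 + 0 + 0.29848 + 0.07722 + 0.0174 + 0 = 0.3931
Σ x·lx·mx = 0.89822; T = 0.89822/0.3931 = 2.28497…
r ≈ ln(R0)/T = ln(0.3931)/2.28497… = -0.408624… → -0.4086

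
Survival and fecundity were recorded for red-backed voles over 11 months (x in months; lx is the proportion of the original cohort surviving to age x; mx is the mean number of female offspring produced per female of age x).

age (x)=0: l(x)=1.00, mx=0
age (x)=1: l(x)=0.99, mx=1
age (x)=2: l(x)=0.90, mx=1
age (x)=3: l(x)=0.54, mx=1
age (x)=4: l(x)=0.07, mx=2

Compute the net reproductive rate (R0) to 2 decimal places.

2.57

lx·mx by age: 0, 0.99, 0.9, 0.54, 0.14
R0 = Σ lx·mx = 2.57 → 2.57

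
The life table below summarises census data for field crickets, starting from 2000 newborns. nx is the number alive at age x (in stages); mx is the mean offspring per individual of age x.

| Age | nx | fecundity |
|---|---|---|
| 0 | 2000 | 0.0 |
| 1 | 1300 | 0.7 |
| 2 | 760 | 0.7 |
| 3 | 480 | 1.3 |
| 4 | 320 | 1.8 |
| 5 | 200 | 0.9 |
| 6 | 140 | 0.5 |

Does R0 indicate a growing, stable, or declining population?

lx = nx/n0 = nx/2000: 1, 0.65, 0.38, 0.24, 0.16, 0.1, 0.07
R0 = Σ lx·mx = 0 + 0.455 + 0.266 + 0.312 + 0.288 + 0.09 + 0.035 = 1.446
R0 > 1, so the population is growing.

growing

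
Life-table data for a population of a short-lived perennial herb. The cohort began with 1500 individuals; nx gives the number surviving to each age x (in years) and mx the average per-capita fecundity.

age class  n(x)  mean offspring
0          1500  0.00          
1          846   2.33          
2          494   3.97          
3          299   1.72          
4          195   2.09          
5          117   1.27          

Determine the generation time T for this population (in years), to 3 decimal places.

1.961

lx = nx/n0 = nx/1500: 1, 0.564, 0.32933…, 0.19933…, 0.13, 0.078
lx·mx: 0, 1.31412, 1.307453…, 0.342853…, 0.2717, 0.09906 → R0 = 3.335187…
x·lx·mx: 0, 1.31412, 2.614907…, 1.02856…, 1.0868, 0.4953 → Σ = 6.539687…
T = 6.539687… / 3.335187… = 1.960816… → 1.961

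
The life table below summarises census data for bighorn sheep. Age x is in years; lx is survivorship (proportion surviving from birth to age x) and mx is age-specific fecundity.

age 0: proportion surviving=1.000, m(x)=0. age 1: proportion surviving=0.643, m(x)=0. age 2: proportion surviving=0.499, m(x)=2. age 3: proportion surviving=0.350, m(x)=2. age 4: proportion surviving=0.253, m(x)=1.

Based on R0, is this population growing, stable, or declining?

R0 = Σ lx·mx = 0 + 0 + 0.998 + 0.7 + 0.253 = 1.951
R0 > 1, so the population is growing.

growing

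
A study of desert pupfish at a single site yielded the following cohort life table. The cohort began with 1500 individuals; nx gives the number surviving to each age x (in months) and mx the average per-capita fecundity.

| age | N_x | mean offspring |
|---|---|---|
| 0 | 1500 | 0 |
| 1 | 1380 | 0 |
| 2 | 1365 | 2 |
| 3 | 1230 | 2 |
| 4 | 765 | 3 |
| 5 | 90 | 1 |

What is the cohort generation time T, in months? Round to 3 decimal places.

lx = nx/n0 = nx/1500: 1, 0.92, 0.91, 0.82, 0.51, 0.06
lx·mx: 0, 0, 1.82, 1.64, 1.53, 0.06 → R0 = 5.05
x·lx·mx: 0, 0, 3.64, 4.92, 6.12, 0.3 → Σ = 14.98
T = 14.98 / 5.05 = 2.966337… → 2.966

2.966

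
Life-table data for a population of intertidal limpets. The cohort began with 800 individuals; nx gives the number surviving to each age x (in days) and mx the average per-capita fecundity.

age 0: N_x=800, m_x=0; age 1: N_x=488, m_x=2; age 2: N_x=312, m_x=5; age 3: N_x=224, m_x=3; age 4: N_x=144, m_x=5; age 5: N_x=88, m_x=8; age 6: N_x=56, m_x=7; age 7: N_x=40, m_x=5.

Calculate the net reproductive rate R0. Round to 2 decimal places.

6.53

lx = nx/n0 = nx/800: 1, 0.61, 0.39, 0.28, 0.18, 0.11, 0.07, 0.05
lx·mx by age: 0, 1.22, 1.95, 0.84, 0.9, 0.88, 0.49, 0.25
R0 = Σ lx·mx = 6.53 → 6.53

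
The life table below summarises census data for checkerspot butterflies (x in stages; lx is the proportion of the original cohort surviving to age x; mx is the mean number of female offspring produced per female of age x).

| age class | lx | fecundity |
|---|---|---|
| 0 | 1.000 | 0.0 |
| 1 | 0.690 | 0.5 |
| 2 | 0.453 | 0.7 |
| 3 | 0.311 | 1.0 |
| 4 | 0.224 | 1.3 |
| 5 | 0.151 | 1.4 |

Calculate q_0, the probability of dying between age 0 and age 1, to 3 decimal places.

0.310

q_0 = (l_0 − l_1) / l_0 = (1 − 0.69) / 1
     = 0.31 / 1 = 0.31 → 0.310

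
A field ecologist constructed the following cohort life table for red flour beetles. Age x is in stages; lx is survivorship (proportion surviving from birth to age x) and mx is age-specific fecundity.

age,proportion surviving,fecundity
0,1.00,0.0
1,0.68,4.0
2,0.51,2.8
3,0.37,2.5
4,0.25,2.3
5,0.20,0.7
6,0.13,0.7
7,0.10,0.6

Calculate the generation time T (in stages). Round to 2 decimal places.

2.07

lx·mx: 0, 2.72, 1.428, 0.925, 0.575, 0.14, 0.091, 0.06 → R0 = 5.939
x·lx·mx: 0, 2.72, 2.856, 2.775, 2.3, 0.7, 0.546, 0.42 → Σ = 12.317
T = 12.317 / 5.939 = 2.073918… → 2.07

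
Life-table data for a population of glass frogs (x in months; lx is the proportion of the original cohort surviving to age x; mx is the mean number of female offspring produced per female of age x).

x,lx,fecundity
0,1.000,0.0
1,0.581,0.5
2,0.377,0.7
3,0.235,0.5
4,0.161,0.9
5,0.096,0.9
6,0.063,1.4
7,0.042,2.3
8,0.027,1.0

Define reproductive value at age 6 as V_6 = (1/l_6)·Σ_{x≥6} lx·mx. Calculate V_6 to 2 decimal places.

3.36

lx·mx for x ≥ 6: 0.0882, 0.0966, 0.027 → sum = 0.2118
V_6 = 0.2118 / l_6 = 0.2118 / 0.063 = 3.361905… → 3.36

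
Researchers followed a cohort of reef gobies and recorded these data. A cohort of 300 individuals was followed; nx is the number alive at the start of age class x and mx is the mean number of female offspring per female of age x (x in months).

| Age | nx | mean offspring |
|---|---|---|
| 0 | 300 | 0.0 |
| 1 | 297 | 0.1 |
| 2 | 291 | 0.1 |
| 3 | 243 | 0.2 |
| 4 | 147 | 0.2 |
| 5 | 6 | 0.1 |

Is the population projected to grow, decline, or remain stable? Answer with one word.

lx = nx/n0 = nx/300: 1, 0.99, 0.97, 0.81, 0.49, 0.02
R0 = Σ lx·mx = 0 + 0.099 + 0.097 + 0.162 + 0.098 + 0.002 = 0.458
R0 < 1, so the population is declining.

declining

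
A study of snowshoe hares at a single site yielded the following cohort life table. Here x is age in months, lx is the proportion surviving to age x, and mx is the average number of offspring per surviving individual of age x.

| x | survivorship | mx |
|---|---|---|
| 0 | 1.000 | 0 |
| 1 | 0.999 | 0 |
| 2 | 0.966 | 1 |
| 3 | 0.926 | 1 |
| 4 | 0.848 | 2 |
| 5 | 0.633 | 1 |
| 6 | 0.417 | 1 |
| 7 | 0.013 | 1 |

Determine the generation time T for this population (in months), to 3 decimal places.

lx·mx: 0, 0, 0.966, 0.926, 1.696, 0.633, 0.417, 0.013 → R0 = 4.651
x·lx·mx: 0, 0, 1.932, 2.778, 6.784, 3.165, 2.502, 0.091 → Σ = 17.252
T = 17.252 / 4.651 = 3.70931… → 3.709

3.709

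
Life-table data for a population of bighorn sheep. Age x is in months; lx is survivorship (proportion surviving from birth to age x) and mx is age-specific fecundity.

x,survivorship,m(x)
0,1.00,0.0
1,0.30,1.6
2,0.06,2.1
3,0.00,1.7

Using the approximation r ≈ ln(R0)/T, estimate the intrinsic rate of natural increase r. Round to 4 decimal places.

R0 = Σ lx·mx = 0 + 0.48 + 0.126 + 0 = 0.606
Σ x·lx·mx = 0.732; T = 0.732/0.606 = 1.20792…
r ≈ ln(R0)/T = ln(0.606)/1.20792… = -0.414659… → -0.4147

-0.4147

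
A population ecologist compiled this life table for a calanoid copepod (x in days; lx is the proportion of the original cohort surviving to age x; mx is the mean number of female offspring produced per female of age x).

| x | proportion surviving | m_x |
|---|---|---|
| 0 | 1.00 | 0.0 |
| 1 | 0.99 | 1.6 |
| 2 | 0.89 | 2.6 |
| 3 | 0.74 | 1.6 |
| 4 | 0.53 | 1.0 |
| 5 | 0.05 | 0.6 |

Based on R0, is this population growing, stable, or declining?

R0 = Σ lx·mx = 0 + 1.584 + 2.314 + 1.184 + 0.53 + 0.03 = 5.642
R0 > 1, so the population is growing.

growing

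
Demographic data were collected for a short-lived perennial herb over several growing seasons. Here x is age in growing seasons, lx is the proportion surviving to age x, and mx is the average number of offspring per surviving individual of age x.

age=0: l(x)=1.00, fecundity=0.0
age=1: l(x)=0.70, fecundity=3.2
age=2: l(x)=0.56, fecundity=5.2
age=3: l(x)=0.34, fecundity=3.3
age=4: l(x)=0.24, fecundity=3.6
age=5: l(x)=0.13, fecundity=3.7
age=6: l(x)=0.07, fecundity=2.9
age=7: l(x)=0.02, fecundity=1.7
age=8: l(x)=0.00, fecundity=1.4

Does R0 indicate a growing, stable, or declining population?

R0 = Σ lx·mx = 0 + 2.24 + 2.912 + 1.122 + 0.864 + 0.481 + 0.203 + 0.034 + 0 = 7.856
R0 > 1, so the population is growing.

growing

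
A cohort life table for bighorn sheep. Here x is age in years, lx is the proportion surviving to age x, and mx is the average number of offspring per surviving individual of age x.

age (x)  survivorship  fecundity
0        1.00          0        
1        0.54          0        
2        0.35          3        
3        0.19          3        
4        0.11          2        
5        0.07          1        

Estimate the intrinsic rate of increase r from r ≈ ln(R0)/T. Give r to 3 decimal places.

R0 = Σ lx·mx = 0 + 0 + 1.05 + 0.57 + 0.22 + 0.07 = 1.91
Σ x·lx·mx = 5.04; T = 5.04/1.91 = 2.63874…
r ≈ ln(R0)/T = ln(1.91)/2.63874… = 0.24523… → 0.245

0.245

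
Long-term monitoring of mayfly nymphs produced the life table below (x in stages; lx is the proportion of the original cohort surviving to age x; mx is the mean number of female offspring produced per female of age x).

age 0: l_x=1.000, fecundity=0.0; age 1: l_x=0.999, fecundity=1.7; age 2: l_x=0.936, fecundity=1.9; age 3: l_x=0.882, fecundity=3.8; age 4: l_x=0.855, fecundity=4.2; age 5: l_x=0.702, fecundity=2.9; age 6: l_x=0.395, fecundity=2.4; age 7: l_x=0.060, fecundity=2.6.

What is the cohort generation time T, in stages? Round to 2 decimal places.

3.44

lx·mx: 0, 1.6983, 1.7784, 3.3516, 3.591, 2.0358, 0.948, 0.156 → R0 = 13.5591
x·lx·mx: 0, 1.6983, 3.5568, 10.0548, 14.364, 10.179, 5.688, 1.092 → Σ = 46.6329
T = 46.6329 / 13.5591 = 3.439233… → 3.44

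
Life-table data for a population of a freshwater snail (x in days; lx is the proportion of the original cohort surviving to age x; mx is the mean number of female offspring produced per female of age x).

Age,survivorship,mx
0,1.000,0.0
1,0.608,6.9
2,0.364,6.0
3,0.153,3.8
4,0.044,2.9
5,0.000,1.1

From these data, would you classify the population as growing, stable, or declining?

R0 = Σ lx·mx = 0 + 4.1952 + 2.184 + 0.5814 + 0.1276 + 0 = 7.0882
R0 > 1, so the population is growing.

growing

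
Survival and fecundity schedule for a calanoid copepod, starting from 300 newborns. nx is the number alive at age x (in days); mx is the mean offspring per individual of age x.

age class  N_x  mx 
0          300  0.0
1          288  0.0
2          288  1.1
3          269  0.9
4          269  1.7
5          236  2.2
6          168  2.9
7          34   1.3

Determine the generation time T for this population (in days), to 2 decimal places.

4.36

lx = nx/n0 = nx/300: 1, 0.96, 0.96, 0.89667…, 0.89667…, 0.78667…, 0.56, 0.11333…
lx·mx: 0, 0, 1.056, 0.807…, 1.524333…, 1.730667…, 1.624, 0.147333… → R0 = 6.889333…
x·lx·mx: 0, 0, 2.112, 2.421…, 6.097333…, 8.653333…, 9.744, 1.031333… → Σ = 30.059…
T = 30.059… / 6.889333… = 4.363122… → 4.36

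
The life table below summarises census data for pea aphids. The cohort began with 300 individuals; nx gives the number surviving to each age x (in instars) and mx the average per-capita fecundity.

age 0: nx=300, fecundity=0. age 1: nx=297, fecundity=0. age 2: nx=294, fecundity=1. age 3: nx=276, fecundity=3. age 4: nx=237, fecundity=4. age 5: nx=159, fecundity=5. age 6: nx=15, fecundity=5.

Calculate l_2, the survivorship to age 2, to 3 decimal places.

l_2 = n_2/n_0 = 294/300 = 0.98 → 0.980

0.980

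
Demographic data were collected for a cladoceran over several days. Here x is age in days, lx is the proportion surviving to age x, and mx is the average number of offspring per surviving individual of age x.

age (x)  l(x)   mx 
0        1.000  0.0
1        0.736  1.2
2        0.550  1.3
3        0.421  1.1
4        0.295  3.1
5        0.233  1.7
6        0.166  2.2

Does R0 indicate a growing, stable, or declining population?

R0 = Σ lx·mx = 0 + 0.8832 + 0.715 + 0.4631 + 0.9145 + 0.3961 + 0.3652 = 3.7371
R0 > 1, so the population is growing.

growing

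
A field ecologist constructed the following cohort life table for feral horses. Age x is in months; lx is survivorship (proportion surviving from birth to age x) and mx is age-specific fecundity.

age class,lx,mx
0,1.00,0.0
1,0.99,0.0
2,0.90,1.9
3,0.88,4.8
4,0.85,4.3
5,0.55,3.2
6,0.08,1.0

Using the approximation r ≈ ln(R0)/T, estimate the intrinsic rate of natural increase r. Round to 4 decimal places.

R0 = Σ lx·mx = 0 + 0 + 1.71 + 4.224 + 3.655 + 1.76 + 0.08 = 11.429
Σ x·lx·mx = 39.992; T = 39.992/11.429 = 3.49917…
r ≈ ln(R0)/T = ln(11.429)/3.49917… = 0.696209… → 0.6962

0.6962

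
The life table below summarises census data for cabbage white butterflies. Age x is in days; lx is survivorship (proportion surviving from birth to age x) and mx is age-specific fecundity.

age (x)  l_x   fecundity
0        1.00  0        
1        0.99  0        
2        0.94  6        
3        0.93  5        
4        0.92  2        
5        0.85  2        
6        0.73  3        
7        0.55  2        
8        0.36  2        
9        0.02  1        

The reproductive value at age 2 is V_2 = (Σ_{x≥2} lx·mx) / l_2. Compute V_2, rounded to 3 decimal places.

19.000

lx·mx for x ≥ 2: 5.64, 4.65, 1.84, 1.7, 2.19, 1.1, 0.72, 0.02 → sum = 17.86
V_2 = 17.86 / l_2 = 17.86 / 0.94 = 19 → 19.000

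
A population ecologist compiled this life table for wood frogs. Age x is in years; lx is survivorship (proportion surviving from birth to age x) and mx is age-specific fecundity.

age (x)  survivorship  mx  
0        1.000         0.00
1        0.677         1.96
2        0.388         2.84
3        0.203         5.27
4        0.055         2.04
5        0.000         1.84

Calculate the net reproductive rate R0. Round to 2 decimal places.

3.61

lx·mx by age: 0, 1.32692, 1.10192, 1.06981, 0.1122, 0
R0 = Σ lx·mx = 3.61085 → 3.61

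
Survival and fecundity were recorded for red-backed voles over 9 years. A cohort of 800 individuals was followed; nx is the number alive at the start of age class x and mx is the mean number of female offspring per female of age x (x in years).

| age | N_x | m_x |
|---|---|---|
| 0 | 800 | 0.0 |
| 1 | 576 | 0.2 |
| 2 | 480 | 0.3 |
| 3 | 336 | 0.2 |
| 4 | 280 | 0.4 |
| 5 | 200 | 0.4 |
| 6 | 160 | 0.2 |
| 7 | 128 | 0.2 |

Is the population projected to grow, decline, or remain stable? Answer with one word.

declining

lx = nx/n0 = nx/800: 1, 0.72, 0.6, 0.42, 0.35, 0.25, 0.2, 0.16
R0 = Σ lx·mx = 0 + 0.144 + 0.18 + 0.084 + 0.14 + 0.1 + 0.04 + 0.032 = 0.72
R0 < 1, so the population is declining.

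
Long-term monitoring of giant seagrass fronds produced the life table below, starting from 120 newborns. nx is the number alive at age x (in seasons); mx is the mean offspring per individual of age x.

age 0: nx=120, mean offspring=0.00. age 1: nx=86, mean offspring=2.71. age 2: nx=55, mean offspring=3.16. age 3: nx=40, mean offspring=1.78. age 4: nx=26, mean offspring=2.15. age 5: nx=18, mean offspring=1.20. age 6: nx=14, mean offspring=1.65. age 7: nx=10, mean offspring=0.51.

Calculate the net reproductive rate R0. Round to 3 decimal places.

4.865

lx = nx/n0 = nx/120: 1, 0.71667…, 0.45833…, 0.33333…, 0.21667…, 0.15, 0.11667…, 0.08333…
lx·mx by age: 0, 1.942167…, 1.448333…, 0.593333…, 0.465833…, 0.18, 0.1925…, 0.0425…
R0 = Σ lx·mx = 4.864667… → 4.865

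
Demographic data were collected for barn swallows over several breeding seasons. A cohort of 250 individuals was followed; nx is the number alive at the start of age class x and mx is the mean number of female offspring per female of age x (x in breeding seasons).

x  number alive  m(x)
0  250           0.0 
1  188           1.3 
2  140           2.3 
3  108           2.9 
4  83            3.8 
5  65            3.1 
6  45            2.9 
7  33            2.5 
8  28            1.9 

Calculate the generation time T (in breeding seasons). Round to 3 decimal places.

3.538

lx = nx/n0 = nx/250: 1, 0.752, 0.56, 0.432, 0.332, 0.26, 0.18, 0.132, 0.112
lx·mx: 0, 0.9776, 1.288, 1.2528, 1.2616, 0.806, 0.522, 0.33, 0.2128 → R0 = 6.6508
x·lx·mx: 0, 0.9776, 2.576, 3.7584, 5.0464, 4.03, 3.132, 2.31, 1.7024 → Σ = 23.5328
T = 23.5328 / 6.6508 = 3.538341… → 3.538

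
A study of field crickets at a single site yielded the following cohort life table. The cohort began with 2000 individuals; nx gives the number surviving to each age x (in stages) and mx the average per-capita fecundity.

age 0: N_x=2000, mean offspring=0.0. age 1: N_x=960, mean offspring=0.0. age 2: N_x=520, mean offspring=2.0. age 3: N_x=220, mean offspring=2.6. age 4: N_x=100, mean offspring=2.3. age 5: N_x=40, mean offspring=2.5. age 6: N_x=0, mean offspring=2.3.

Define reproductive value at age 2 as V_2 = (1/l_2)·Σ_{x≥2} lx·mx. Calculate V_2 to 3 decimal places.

3.735

lx = nx/n0 = nx/2000: 1, 0.48, 0.26, 0.11, 0.05, 0.02, 0
lx·mx for x ≥ 2: 0.52, 0.286, 0.115, 0.05, 0 → sum = 0.971
V_2 = 0.971 / l_2 = 0.971 / 0.26 = 3.734615… → 3.735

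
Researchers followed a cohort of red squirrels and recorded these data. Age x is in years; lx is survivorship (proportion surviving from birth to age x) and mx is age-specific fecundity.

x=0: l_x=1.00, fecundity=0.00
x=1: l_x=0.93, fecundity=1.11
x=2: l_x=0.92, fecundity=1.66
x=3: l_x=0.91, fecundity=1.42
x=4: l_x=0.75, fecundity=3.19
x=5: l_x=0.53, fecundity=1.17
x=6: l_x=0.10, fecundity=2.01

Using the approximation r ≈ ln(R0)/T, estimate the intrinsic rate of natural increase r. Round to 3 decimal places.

0.633

R0 = Σ lx·mx = 0 + 1.0323 + 1.5272 + 1.2922 + 2.3925 + 0.6201 + 0.201 = 7.0653
Σ x·lx·mx = 21.8398; T = 21.8398/7.0653 = 3.09114…
r ≈ ln(R0)/T = ln(7.0653)/3.09114… = 0.63252… → 0.633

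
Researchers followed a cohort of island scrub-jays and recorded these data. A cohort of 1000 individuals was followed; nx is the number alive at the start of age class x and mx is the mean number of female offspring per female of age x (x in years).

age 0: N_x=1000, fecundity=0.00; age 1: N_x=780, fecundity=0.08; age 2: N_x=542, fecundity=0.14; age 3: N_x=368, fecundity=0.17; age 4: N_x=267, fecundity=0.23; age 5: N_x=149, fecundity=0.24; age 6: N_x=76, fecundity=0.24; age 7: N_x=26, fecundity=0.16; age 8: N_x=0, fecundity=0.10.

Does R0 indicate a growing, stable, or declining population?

declining

lx = nx/n0 = nx/1000: 1, 0.78, 0.542, 0.368, 0.267, 0.149, 0.076, 0.026, 0
R0 = Σ lx·mx = 0 + 0.0624 + 0.07588 + 0.06256 + 0.06141 + 0.03576 + 0.01824 + 0.00416 + 0 = 0.32041
R0 < 1, so the population is declining.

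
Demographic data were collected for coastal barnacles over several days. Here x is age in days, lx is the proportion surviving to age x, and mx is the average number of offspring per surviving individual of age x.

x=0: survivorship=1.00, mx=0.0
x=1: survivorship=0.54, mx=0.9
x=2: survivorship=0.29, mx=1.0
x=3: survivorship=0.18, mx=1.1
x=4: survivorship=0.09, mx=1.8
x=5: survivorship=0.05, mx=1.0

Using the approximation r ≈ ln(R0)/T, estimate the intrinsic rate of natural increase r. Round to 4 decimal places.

0.0791

R0 = Σ lx·mx = 0 + 0.486 + 0.29 + 0.198 + 0.162 + 0.05 = 1.186
Σ x·lx·mx = 2.558; T = 2.558/1.186 = 2.15683…
r ≈ ln(R0)/T = ln(1.186)/2.15683… = 0.079091… → 0.0791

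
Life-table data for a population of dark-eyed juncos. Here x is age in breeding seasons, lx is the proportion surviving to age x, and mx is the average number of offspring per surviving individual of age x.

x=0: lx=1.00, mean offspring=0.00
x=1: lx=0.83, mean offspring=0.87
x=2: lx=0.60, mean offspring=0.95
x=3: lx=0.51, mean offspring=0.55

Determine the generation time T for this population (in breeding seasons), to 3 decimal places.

lx·mx: 0, 0.7221, 0.57, 0.2805 → R0 = 1.5726
x·lx·mx: 0, 0.7221, 1.14, 0.8415 → Σ = 2.7036
T = 2.7036 / 1.5726 = 1.719191… → 1.719

1.719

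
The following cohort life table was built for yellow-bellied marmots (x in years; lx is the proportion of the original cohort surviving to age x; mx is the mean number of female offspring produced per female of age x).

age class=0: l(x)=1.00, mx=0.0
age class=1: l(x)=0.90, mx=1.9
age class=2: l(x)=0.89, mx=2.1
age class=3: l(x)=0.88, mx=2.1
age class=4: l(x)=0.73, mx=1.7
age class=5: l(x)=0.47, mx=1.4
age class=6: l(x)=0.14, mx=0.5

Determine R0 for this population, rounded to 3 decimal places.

lx·mx by age: 0, 1.71, 1.869, 1.848, 1.241, 0.658, 0.07
R0 = Σ lx·mx = 7.396 → 7.396

7.396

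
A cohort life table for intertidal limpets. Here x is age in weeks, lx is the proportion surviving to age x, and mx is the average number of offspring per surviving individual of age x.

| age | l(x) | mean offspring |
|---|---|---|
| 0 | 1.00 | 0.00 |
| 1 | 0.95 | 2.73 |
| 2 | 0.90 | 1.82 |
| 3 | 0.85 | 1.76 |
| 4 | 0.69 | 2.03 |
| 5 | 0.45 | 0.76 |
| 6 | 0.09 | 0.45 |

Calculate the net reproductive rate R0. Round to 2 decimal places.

lx·mx by age: 0, 2.5935, 1.638, 1.496, 1.4007, 0.342, 0.0405
R0 = Σ lx·mx = 7.5107 → 7.51

7.51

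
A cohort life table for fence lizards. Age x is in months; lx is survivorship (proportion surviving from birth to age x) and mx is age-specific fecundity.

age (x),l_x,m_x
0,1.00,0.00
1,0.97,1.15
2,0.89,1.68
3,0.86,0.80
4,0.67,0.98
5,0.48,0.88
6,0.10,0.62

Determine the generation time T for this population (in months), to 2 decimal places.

lx·mx: 0, 1.1155, 1.4952, 0.688, 0.6566, 0.4224, 0.062 → R0 = 4.4397
x·lx·mx: 0, 1.1155, 2.9904, 2.064, 2.6264, 2.112, 0.372 → Σ = 11.2803
T = 11.2803 / 4.4397 = 2.54078… → 2.54

2.54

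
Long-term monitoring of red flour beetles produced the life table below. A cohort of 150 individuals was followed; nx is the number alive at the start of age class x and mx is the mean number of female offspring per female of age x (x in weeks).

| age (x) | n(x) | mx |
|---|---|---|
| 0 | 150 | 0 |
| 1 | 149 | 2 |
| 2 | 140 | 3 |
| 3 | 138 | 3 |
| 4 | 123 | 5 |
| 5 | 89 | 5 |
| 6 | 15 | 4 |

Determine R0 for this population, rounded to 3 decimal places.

lx = nx/n0 = nx/150: 1, 0.99333…, 0.93333…, 0.92, 0.82, 0.59333…, 0.1
lx·mx by age: 0, 1.986667…, 2.8…, 2.76, 4.1, 2.966667…, 0.4
R0 = Σ lx·mx = 15.013333… → 15.013

15.013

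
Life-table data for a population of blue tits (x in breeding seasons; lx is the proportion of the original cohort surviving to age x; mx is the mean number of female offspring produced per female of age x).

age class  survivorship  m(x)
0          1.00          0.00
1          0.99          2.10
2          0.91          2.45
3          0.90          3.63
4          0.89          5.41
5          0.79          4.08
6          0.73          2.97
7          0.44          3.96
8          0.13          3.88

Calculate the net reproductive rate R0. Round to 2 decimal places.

lx·mx by age: 0, 2.079, 2.2295, 3.267, 4.8149, 3.2232, 2.1681, 1.7424, 0.5044
R0 = Σ lx·mx = 20.0285 → 20.03

20.03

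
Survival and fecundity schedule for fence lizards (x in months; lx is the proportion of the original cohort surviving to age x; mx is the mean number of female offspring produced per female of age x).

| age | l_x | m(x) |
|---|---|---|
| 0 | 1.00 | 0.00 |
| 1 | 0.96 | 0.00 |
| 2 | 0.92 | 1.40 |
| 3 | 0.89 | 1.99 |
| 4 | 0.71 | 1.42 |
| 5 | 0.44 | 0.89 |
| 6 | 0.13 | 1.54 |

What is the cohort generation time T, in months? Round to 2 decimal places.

3.24

lx·mx: 0, 0, 1.288, 1.7711, 1.0082, 0.3916, 0.2002 → R0 = 4.6591
x·lx·mx: 0, 0, 2.576, 5.3133, 4.0328, 1.958, 1.2012 → Σ = 15.0813
T = 15.0813 / 4.6591 = 3.236956… → 3.24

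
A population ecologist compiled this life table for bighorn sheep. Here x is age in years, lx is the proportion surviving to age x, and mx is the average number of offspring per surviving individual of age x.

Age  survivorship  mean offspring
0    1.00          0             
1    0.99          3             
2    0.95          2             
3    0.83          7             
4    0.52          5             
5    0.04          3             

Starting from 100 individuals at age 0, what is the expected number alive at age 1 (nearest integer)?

99

Expected survivors = N0 · l_1 = 100 × 0.99 = 99 → 99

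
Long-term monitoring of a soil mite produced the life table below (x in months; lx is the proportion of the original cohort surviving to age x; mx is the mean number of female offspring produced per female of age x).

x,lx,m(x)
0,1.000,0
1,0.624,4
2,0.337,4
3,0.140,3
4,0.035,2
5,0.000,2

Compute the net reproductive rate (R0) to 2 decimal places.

4.33

lx·mx by age: 0, 2.496, 1.348, 0.42, 0.07, 0
R0 = Σ lx·mx = 4.334 → 4.33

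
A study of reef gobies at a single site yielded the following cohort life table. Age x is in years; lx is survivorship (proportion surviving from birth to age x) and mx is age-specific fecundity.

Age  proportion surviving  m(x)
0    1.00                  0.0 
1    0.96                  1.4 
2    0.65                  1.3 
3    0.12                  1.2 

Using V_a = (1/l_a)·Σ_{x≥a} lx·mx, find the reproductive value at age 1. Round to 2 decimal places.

lx·mx for x ≥ 1: 1.344, 0.845, 0.144 → sum = 2.333
V_1 = 2.333 / l_1 = 2.333 / 0.96 = 2.430208… → 2.43

2.43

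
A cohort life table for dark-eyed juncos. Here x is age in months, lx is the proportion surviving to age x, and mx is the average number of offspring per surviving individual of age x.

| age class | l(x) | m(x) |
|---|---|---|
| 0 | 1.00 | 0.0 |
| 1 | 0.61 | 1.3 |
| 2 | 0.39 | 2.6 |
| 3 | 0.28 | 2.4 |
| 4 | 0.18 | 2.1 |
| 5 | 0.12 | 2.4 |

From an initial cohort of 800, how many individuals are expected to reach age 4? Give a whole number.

144

Expected survivors = N0 · l_4 = 800 × 0.18 = 144 → 144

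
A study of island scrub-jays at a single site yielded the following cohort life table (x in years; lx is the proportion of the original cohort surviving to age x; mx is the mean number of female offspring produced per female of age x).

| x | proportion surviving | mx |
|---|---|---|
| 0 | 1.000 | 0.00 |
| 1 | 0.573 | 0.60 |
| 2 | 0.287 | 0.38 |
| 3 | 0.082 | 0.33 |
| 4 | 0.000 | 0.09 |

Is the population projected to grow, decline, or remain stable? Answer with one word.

declining

R0 = Σ lx·mx = 0 + 0.3438 + 0.10906 + 0.02706 + 0 = 0.47992
R0 < 1, so the population is declining.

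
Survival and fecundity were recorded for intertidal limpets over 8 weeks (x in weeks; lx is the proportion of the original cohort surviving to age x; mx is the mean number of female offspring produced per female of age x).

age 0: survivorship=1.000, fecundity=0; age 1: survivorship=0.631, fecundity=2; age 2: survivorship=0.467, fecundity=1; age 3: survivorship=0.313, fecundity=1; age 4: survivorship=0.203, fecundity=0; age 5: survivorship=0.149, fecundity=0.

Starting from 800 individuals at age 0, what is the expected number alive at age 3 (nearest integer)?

250

Expected survivors = N0 · l_3 = 800 × 0.313 = 250.4 → 250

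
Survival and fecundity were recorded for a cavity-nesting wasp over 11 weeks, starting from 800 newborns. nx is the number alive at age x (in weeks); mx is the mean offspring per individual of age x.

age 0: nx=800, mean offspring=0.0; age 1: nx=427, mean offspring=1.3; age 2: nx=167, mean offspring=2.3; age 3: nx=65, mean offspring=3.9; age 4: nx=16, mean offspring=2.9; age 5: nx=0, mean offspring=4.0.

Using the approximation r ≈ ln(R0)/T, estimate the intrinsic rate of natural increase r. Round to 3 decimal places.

0.239

lx = nx/n0 = nx/800: 1, 0.53375, 0.20875, 0.08125, 0.02, 0
R0 = Σ lx·mx = 0 + 0.69388… + 0.48013… + 0.31688… + 0.058 + 0 = 1.548875
Σ x·lx·mx = 2.83675; T = 2.83675/1.548875 = 1.83149…
r ≈ ln(R0)/T = ln(1.548875)/1.83149… = 0.23889… → 0.239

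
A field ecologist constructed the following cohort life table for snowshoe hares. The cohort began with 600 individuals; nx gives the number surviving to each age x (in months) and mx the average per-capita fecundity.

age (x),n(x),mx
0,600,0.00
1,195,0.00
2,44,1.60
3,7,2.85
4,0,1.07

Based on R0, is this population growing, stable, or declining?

lx = nx/n0 = nx/600: 1, 0.325, 0.07333…, 0.01167…, 0
R0 = Σ lx·mx = 0 + 0 + 0.117333… + 0.03325… + 0 = 0.150583…
R0 < 1, so the population is declining.

declining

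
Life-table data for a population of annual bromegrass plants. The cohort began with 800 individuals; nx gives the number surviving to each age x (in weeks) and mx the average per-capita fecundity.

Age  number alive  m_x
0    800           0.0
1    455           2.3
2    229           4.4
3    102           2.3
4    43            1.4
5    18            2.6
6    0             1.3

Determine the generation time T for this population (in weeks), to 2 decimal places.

lx = nx/n0 = nx/800: 1, 0.56875, 0.28625, 0.1275, 0.05375, 0.0225, 0
lx·mx: 0, 1.308125, 1.2595, 0.29325, 0.07525, 0.0585, 0 → R0 = 2.994625
x·lx·mx: 0, 1.308125, 2.519, 0.87975, 0.301, 0.2925, 0 → Σ = 5.300375
T = 5.300375 / 2.994625 = 1.769963… → 1.77

1.77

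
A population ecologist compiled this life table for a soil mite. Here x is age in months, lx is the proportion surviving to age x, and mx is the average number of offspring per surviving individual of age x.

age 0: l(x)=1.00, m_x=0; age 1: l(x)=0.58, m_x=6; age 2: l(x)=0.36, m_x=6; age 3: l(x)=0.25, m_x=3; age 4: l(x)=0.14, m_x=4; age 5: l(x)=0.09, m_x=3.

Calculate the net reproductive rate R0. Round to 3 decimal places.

lx·mx by age: 0, 3.48, 2.16, 0.75, 0.56, 0.27
R0 = Σ lx·mx = 7.22 → 7.220

7.220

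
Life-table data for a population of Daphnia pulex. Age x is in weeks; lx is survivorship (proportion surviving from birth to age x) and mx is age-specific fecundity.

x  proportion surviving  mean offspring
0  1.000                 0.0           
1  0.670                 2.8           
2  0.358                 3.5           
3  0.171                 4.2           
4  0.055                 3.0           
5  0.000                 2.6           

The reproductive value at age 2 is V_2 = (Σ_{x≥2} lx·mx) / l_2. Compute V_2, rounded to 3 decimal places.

lx·mx for x ≥ 2: 1.253, 0.7182, 0.165, 0 → sum = 2.1362
V_2 = 2.1362 / l_2 = 2.1362 / 0.358 = 5.967039… → 5.967

5.967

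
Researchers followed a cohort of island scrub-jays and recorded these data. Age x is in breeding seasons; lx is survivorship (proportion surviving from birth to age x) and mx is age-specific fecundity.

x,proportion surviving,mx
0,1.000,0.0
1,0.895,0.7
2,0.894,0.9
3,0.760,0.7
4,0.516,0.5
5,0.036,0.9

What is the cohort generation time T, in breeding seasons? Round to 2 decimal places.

2.23

lx·mx: 0, 0.6265, 0.8046, 0.532, 0.258, 0.0324 → R0 = 2.2535
x·lx·mx: 0, 0.6265, 1.6092, 1.596, 1.032, 0.162 → Σ = 5.0257
T = 5.0257 / 2.2535 = 2.230175… → 2.23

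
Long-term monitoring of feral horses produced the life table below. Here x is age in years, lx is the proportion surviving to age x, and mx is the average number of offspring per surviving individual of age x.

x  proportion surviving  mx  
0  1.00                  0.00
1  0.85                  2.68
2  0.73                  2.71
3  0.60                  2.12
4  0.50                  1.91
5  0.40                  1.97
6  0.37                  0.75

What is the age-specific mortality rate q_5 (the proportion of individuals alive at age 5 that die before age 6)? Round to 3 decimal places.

0.075

q_5 = (l_5 − l_6) / l_5 = (0.4 − 0.37) / 0.4
     = 0.03 / 0.4 = 0.075 → 0.075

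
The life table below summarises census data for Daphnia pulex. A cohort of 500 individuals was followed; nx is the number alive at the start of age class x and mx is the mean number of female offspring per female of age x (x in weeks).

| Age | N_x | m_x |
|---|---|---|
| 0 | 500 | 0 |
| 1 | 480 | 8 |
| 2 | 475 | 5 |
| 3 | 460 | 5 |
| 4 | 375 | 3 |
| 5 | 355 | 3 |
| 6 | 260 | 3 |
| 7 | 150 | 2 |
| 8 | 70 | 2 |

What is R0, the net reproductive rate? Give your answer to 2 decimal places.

23.85

lx = nx/n0 = nx/500: 1, 0.96, 0.95, 0.92, 0.75, 0.71, 0.52, 0.3, 0.14
lx·mx by age: 0, 7.68, 4.75, 4.6, 2.25, 2.13, 1.56, 0.6, 0.28
R0 = Σ lx·mx = 23.85 → 23.85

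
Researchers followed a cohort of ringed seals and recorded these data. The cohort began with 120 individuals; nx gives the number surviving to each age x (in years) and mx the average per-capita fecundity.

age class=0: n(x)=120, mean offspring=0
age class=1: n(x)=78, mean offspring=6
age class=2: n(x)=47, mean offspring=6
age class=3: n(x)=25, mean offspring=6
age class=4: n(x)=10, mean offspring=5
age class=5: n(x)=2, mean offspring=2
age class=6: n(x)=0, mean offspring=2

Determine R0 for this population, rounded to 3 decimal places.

lx = nx/n0 = nx/120: 1, 0.65, 0.39167…, 0.20833…, 0.08333…, 0.01667…, 0
lx·mx by age: 0, 3.9, 2.35…, 1.25…, 0.416667…, 0.033333…, 0
R0 = Σ lx·mx = 7.95… → 7.950

7.950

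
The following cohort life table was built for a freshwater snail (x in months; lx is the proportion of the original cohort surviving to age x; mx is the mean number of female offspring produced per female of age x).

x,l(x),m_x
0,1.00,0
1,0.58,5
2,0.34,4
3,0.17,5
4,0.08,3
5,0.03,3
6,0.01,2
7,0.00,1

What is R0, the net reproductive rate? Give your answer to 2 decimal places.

5.46

lx·mx by age: 0, 2.9, 1.36, 0.85, 0.24, 0.09, 0.02, 0
R0 = Σ lx·mx = 5.46 → 5.46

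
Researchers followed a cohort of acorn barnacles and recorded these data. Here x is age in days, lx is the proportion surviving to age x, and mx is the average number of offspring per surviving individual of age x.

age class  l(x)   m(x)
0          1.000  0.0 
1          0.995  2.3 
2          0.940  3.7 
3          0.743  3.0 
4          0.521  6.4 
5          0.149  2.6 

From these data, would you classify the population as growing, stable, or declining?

growing

R0 = Σ lx·mx = 0 + 2.2885 + 3.478 + 2.229 + 3.3344 + 0.3874 = 11.7173
R0 > 1, so the population is growing.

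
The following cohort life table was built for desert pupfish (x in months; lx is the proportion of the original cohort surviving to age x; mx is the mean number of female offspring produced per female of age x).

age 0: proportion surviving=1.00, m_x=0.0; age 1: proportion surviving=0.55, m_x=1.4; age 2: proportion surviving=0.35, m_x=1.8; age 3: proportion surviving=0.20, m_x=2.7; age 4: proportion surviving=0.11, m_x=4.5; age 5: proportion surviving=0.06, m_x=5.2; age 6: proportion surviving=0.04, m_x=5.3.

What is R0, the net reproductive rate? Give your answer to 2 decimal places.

2.96

lx·mx by age: 0, 0.77, 0.63, 0.54, 0.495, 0.312, 0.212
R0 = Σ lx·mx = 2.959 → 2.96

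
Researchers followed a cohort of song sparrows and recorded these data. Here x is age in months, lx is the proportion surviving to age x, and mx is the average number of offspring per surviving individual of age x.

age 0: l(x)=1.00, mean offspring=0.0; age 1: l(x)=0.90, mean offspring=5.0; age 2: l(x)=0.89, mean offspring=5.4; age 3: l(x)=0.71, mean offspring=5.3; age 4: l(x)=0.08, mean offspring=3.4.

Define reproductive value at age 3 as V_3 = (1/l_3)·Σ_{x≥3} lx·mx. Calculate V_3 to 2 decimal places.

lx·mx for x ≥ 3: 3.763, 0.272 → sum = 4.035
V_3 = 4.035 / l_3 = 4.035 / 0.71 = 5.683099… → 5.68

5.68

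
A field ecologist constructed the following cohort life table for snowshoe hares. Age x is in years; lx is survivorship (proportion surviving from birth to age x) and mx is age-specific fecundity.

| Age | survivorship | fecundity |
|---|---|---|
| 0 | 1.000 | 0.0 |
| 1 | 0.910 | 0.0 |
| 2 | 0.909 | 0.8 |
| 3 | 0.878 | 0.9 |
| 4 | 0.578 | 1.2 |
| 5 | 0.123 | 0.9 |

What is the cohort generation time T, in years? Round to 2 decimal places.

lx·mx: 0, 0, 0.7272, 0.7902, 0.6936, 0.1107 → R0 = 2.3217
x·lx·mx: 0, 0, 1.4544, 2.3706, 2.7744, 0.5535 → Σ = 7.1529
T = 7.1529 / 2.3217 = 3.080889… → 3.08

3.08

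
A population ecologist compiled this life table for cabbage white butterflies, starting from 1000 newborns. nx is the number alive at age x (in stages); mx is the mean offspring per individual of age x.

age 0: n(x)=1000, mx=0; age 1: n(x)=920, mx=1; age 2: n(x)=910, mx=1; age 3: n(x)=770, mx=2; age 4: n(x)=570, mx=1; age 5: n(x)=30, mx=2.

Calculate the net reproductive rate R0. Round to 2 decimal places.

4.00

lx = nx/n0 = nx/1000: 1, 0.92, 0.91, 0.77, 0.57, 0.03
lx·mx by age: 0, 0.92, 0.91, 1.54, 0.57, 0.06
R0 = Σ lx·mx = 4 → 4.00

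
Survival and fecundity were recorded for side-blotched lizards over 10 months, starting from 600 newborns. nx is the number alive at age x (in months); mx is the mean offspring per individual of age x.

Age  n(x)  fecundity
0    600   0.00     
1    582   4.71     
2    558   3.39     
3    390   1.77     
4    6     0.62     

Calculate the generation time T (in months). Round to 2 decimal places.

1.62

lx = nx/n0 = nx/600: 1, 0.97, 0.93, 0.65, 0.01
lx·mx: 0, 4.5687, 3.1527, 1.1505, 0.0062 → R0 = 8.8781
x·lx·mx: 0, 4.5687, 6.3054, 3.4515, 0.0248 → Σ = 14.3504
T = 14.3504 / 8.8781 = 1.616382… → 1.62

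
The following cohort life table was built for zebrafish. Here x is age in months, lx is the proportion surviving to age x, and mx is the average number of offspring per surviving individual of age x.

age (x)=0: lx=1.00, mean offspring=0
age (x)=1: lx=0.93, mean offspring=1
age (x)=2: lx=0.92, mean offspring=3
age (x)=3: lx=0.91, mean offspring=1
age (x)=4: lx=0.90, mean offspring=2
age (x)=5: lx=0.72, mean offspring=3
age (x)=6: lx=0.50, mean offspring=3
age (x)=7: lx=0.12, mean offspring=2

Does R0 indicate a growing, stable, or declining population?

R0 = Σ lx·mx = 0 + 0.93 + 2.76 + 0.91 + 1.8 + 2.16 + 1.5 + 0.24 = 10.3
R0 > 1, so the population is growing.

growing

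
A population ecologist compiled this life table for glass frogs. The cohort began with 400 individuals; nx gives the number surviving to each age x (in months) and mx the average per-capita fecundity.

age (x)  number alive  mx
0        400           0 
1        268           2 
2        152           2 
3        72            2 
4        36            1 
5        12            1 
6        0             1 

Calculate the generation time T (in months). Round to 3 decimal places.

lx = nx/n0 = nx/400: 1, 0.67, 0.38, 0.18, 0.09, 0.03, 0
lx·mx: 0, 1.34, 0.76, 0.36, 0.09, 0.03, 0 → R0 = 2.58
x·lx·mx: 0, 1.34, 1.52, 1.08, 0.36, 0.15, 0 → Σ = 4.45
T = 4.45 / 2.58 = 1.724806… → 1.725

1.725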